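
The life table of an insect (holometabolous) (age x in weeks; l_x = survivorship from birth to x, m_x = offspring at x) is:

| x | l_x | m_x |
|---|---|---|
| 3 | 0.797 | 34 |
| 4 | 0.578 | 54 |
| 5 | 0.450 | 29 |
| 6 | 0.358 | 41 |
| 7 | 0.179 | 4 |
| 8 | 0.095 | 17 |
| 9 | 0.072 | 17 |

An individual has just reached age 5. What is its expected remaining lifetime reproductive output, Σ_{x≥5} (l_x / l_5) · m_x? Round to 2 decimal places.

l_5 = 0.450. Conditional survival from age 5 to x is l_x / l_5.
  x=5: (0.450/0.450) × 29 = 29.0000
  x=6: (0.358/0.450) × 41 = 32.6178
  x=7: (0.179/0.450) × 4 = 1.5911
  x=8: (0.095/0.450) × 17 = 3.5889
  x=9: (0.072/0.450) × 17 = 2.7200
Sum = 29.0000 + 32.6178 + 1.5911 + 3.5889 + 2.7200 = 69.5178

69.52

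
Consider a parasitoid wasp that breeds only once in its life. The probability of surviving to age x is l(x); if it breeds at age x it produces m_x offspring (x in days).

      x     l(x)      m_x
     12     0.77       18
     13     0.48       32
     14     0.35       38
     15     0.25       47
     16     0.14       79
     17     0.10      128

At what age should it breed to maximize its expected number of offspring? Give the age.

13

Expected offspring if breeding at age x = l(x) × m_x:
  age 12: 0.77 × 18 = 13.860
  age 13: 0.48 × 32 = 15.360
  age 14: 0.35 × 38 = 13.300
  age 15: 0.25 × 47 = 11.750
  age 16: 0.14 × 79 = 11.060
  age 17: 0.10 × 128 = 12.800
Maximum at age 13 (15.360).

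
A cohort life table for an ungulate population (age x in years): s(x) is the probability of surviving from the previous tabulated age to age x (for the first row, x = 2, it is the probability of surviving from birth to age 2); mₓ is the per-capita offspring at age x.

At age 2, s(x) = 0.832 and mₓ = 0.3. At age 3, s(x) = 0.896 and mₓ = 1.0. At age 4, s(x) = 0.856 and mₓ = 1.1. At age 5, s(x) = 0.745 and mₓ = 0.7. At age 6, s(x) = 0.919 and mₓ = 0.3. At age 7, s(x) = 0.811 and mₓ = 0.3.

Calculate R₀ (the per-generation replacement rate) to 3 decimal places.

Survivorship from birth: l_x = s_2·s_3·…·s_x.
  l_2 = 0.83200
  l_3 = 0.74547
  l_4 = 0.63812
  l_5 = 0.47540
  l_6 = 0.43689
  l_7 = 0.35432
R₀ = Σ l_x mₓ:
  age 2: 0.83200 × 0.3 = 0.2496
  age 3: 0.74547 × 1.0 = 0.7455
  age 4: 0.63812 × 1.1 = 0.7019
  age 5: 0.47540 × 0.7 = 0.3328
  age 6: 0.43689 × 0.3 = 0.1311
  age 7: 0.35432 × 0.3 = 0.1063
R₀ = 0.2496 + 0.7455 + 0.7019 + 0.3328 + 0.1311 + 0.1063 = 2.2671

2.267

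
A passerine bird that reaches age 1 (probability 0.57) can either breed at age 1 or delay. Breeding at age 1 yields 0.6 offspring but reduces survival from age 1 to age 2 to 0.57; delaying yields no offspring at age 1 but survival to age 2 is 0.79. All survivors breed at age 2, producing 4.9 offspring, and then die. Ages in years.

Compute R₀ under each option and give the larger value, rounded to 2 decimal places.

2.21

breed at age 1: R₀ = 0.57 × (0.6 + 0.57 × 4.9) = 0.57 × 3.3930 = 1.9340
delay to age 2: R₀ = 0.57 × (0.79 × 4.9) = 0.57 × 3.8710 = 2.2065
Higher: delay to age 2 (2.2065).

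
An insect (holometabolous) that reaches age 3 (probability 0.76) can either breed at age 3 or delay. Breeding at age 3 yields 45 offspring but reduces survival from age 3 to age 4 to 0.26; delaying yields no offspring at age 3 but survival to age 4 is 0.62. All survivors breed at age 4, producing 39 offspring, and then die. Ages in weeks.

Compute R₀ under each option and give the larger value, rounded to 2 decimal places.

breed at age 3: R₀ = 0.76 × (45 + 0.26 × 39) = 0.76 × 55.1400 = 41.9064
delay to age 4: R₀ = 0.76 × (0.62 × 39) = 0.76 × 24.1800 = 18.3768
Higher: breed at age 3 (41.9064).

41.91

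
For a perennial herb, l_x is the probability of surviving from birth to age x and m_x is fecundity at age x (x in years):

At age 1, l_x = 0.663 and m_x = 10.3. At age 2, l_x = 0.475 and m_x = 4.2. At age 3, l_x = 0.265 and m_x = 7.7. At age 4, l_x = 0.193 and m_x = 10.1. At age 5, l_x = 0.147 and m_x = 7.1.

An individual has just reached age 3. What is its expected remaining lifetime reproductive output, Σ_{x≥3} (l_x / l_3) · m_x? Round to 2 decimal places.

l_3 = 0.265. Conditional survival from age 3 to x is l_x / l_3.
  x=3: (0.265/0.265) × 7.7 = 7.7000
  x=4: (0.193/0.265) × 10.1 = 7.3558
  x=5: (0.147/0.265) × 7.1 = 3.9385
Sum = 7.7000 + 7.3558 + 3.9385 = 18.9943

18.99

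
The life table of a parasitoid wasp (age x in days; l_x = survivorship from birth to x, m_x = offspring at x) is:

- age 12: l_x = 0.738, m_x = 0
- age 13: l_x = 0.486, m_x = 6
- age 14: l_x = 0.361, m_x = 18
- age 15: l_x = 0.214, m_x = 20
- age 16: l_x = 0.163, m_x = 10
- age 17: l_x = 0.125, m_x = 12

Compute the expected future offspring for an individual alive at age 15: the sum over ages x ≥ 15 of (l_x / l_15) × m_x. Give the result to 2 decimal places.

34.63

l_15 = 0.214. Conditional survival from age 15 to x is l_x / l_15.
  x=15: (0.214/0.214) × 20 = 20.0000
  x=16: (0.163/0.214) × 10 = 7.6168
  x=17: (0.125/0.214) × 12 = 7.0093
Sum = 20.0000 + 7.6168 + 7.0093 = 34.6262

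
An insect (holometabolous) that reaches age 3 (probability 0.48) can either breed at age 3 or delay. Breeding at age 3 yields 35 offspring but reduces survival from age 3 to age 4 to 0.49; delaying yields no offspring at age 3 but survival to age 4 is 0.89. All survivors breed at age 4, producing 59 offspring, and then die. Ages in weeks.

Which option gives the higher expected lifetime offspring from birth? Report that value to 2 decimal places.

30.68

breed at age 3: R₀ = 0.48 × (35 + 0.49 × 59) = 0.48 × 63.9100 = 30.6768
delay to age 4: R₀ = 0.48 × (0.89 × 59) = 0.48 × 52.5100 = 25.2048
Higher: breed at age 3 (30.6768).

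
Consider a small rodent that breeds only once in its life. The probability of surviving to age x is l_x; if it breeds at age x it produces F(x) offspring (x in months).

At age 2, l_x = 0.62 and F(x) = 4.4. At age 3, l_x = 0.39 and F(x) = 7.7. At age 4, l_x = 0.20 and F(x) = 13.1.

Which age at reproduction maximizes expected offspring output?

Expected offspring if breeding at age x = l_x × F(x):
  age 2: 0.62 × 4.4 = 2.728
  age 3: 0.39 × 7.7 = 3.003
  age 4: 0.20 × 13.1 = 2.620
Maximum at age 3 (3.003).

3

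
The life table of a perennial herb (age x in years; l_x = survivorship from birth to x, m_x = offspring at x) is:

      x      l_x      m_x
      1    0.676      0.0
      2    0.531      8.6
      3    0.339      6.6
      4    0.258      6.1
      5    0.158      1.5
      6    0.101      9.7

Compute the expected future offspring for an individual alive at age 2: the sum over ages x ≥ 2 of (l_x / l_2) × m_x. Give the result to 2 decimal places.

l_2 = 0.531. Conditional survival from age 2 to x is l_x / l_2.
  x=2: (0.531/0.531) × 8.6 = 8.6000
  x=3: (0.339/0.531) × 6.6 = 4.2136
  x=4: (0.258/0.531) × 6.1 = 2.9638
  x=5: (0.158/0.531) × 1.5 = 0.4463
  x=6: (0.101/0.531) × 9.7 = 1.8450
Sum = 8.6000 + 4.2136 + 2.9638 + 0.4463 + 1.8450 = 18.0687

18.07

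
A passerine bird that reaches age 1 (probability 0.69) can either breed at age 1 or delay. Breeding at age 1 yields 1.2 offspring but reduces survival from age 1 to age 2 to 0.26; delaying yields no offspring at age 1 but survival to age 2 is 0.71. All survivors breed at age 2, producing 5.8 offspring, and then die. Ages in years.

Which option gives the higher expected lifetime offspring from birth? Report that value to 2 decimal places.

2.84

breed at age 1: R₀ = 0.69 × (1.2 + 0.26 × 5.8) = 0.69 × 2.7080 = 1.8685
delay to age 2: R₀ = 0.69 × (0.71 × 5.8) = 0.69 × 4.1180 = 2.8414
Higher: delay to age 2 (2.8414).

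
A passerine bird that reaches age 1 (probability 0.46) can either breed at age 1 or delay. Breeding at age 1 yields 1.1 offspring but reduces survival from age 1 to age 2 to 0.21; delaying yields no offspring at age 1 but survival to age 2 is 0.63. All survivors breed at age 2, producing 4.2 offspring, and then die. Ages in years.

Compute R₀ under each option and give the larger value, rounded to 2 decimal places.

breed at age 1: R₀ = 0.46 × (1.1 + 0.21 × 4.2) = 0.46 × 1.9820 = 0.9117
delay to age 2: R₀ = 0.46 × (0.63 × 4.2) = 0.46 × 2.6460 = 1.2172
Higher: delay to age 2 (1.2172).

1.22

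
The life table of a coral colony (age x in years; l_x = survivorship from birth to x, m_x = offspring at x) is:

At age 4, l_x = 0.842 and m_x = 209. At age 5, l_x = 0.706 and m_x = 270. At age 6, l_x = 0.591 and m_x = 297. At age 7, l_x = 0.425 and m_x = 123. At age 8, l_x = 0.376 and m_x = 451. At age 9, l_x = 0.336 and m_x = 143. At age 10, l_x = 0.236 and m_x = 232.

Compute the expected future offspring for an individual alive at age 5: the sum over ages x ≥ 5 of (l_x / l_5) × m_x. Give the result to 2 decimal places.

l_5 = 0.706. Conditional survival from age 5 to x is l_x / l_5.
  x=5: (0.706/0.706) × 270 = 270.0000
  x=6: (0.591/0.706) × 297 = 248.6218
  x=7: (0.425/0.706) × 123 = 74.0439
  x=8: (0.376/0.706) × 451 = 240.1926
  x=9: (0.336/0.706) × 143 = 68.0567
  x=10: (0.236/0.706) × 232 = 77.5524
Sum = 270.0000 + 248.6218 + 74.0439 + 240.1926 + 68.0567 + 77.5524 = 978.4674

978.47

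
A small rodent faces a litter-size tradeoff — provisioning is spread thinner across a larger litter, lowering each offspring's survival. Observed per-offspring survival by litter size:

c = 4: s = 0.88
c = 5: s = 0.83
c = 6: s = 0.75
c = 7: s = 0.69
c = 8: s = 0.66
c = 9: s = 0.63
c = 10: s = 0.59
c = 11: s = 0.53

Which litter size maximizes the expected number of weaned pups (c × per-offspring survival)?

10

Expected weaned pups = c × s(c):
  c=4: 4 × 0.88 = 3.520
  c=5: 5 × 0.83 = 4.150
  c=6: 6 × 0.75 = 4.500
  c=7: 7 × 0.69 = 4.830
  c=8: 8 × 0.66 = 5.280
  c=9: 9 × 0.63 = 5.670
  c=10: 10 × 0.59 = 5.900
  c=11: 11 × 0.53 = 5.830
Maximum at c = 10 (5.900 weaned pups).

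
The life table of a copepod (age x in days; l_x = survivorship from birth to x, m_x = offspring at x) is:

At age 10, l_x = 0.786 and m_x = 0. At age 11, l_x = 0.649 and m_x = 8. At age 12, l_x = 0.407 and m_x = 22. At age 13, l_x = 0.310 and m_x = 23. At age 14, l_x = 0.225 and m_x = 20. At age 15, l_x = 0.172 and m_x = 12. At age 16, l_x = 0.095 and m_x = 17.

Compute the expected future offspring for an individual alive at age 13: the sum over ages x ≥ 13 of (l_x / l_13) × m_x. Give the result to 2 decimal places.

49.38

l_13 = 0.310. Conditional survival from age 13 to x is l_x / l_13.
  x=13: (0.310/0.310) × 23 = 23.0000
  x=14: (0.225/0.310) × 20 = 14.5161
  x=15: (0.172/0.310) × 12 = 6.6581
  x=16: (0.095/0.310) × 17 = 5.2097
Sum = 23.0000 + 14.5161 + 6.6581 + 5.2097 = 49.3839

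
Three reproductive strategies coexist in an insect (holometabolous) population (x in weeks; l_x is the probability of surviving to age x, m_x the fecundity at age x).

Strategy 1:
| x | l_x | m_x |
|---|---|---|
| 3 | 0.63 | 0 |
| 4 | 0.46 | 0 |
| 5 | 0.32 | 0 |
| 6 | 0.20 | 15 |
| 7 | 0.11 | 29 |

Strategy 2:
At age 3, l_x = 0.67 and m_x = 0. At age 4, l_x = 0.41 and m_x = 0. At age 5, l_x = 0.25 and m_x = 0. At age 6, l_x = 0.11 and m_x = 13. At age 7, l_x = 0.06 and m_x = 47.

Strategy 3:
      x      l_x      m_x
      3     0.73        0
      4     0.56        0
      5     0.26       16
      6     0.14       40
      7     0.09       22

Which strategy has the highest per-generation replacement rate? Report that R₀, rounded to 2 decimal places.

11.74

Strategy 1: R₀ = 0.63×0 + 0.46×0 + 0.32×0 + 0.20×15 + 0.11×29 = 6.1900
Strategy 2: R₀ = 0.67×0 + 0.41×0 + 0.25×0 + 0.11×13 + 0.06×47 = 4.2500
Strategy 3: R₀ = 0.73×0 + 0.56×0 + 0.26×16 + 0.14×40 + 0.09×22 = 11.7400
Highest R₀: strategy 3 with 11.7400.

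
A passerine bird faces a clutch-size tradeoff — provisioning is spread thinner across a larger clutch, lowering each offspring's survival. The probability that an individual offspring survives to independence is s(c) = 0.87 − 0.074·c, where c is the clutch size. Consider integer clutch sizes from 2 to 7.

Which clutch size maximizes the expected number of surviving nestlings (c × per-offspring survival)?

Expected surviving nestlings = c × s(c):
  c=2: 2 × 0.722 = 1.444
  c=3: 3 × 0.648 = 1.944
  c=4: 4 × 0.574 = 2.296
  c=5: 5 × 0.500 = 2.500
  c=6: 6 × 0.426 = 2.556
  c=7: 7 × 0.352 = 2.464
Maximum at c = 6 (2.556 surviving nestlings).

6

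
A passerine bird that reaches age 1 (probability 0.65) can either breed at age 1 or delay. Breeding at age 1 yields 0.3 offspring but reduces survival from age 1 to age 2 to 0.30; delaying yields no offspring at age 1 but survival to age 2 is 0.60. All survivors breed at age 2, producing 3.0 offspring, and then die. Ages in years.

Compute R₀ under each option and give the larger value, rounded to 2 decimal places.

breed at age 1: R₀ = 0.65 × (0.3 + 0.30 × 3.0) = 0.65 × 1.2000 = 0.7800
delay to age 2: R₀ = 0.65 × (0.60 × 3.0) = 0.65 × 1.8000 = 1.1700
Higher: delay to age 2 (1.1700).

1.17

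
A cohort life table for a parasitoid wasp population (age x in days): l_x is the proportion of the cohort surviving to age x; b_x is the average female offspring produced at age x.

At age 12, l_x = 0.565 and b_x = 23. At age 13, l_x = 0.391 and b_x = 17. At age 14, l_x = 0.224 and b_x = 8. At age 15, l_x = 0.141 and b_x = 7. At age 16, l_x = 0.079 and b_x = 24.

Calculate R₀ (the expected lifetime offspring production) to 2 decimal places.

R₀ = Σ l_x b_x:
  age 12: 0.565 × 23 = 12.9950
  age 13: 0.391 × 17 = 6.6470
  age 14: 0.224 × 8 = 1.7920
  age 15: 0.141 × 7 = 0.9870
  age 16: 0.079 × 24 = 1.8960
R₀ = 12.9950 + 6.6470 + 1.7920 + 0.9870 + 1.8960 = 24.3170

24.32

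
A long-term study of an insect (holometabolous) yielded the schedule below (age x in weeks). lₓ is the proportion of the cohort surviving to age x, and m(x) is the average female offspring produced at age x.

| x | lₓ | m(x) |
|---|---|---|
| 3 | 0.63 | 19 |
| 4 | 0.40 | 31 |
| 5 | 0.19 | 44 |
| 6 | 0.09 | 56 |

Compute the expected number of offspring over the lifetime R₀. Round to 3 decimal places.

37.770

R₀ = Σ lₓ m(x):
  age 3: 0.63 × 19 = 11.9700
  age 4: 0.40 × 31 = 12.4000
  age 5: 0.19 × 44 = 8.3600
  age 6: 0.09 × 56 = 5.0400
R₀ = 11.9700 + 12.4000 + 8.3600 + 5.0400 = 37.7700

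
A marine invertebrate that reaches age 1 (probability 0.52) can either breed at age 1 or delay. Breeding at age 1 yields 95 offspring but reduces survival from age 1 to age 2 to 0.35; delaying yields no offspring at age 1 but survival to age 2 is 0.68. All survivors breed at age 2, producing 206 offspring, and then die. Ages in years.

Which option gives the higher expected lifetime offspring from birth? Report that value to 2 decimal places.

86.89

breed at age 1: R₀ = 0.52 × (95 + 0.35 × 206) = 0.52 × 167.1000 = 86.8920
delay to age 2: R₀ = 0.52 × (0.68 × 206) = 0.52 × 140.0800 = 72.8416
Higher: breed at age 1 (86.8920).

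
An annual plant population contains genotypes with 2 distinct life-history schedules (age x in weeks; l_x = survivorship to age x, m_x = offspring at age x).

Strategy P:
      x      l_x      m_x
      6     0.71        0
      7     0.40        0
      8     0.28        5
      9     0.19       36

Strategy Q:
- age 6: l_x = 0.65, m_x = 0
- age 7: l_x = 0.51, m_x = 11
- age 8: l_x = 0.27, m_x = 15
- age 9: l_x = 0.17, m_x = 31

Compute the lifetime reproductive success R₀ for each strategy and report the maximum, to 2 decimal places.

Strategy P: R₀ = 0.71×0 + 0.40×0 + 0.28×5 + 0.19×36 = 8.2400
Strategy Q: R₀ = 0.65×0 + 0.51×11 + 0.27×15 + 0.17×31 = 14.9300
Highest R₀: strategy Q with 14.9300.

14.93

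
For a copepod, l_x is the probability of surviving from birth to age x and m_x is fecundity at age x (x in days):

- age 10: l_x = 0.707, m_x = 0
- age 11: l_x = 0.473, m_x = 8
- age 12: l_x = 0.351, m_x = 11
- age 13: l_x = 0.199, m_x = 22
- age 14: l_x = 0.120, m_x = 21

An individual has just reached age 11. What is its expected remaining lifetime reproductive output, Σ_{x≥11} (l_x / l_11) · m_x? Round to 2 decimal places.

30.75

l_11 = 0.473. Conditional survival from age 11 to x is l_x / l_11.
  x=11: (0.473/0.473) × 8 = 8.0000
  x=12: (0.351/0.473) × 11 = 8.1628
  x=13: (0.199/0.473) × 22 = 9.2558
  x=14: (0.120/0.473) × 21 = 5.3277
Sum = 8.0000 + 8.1628 + 9.2558 + 5.3277 = 30.7463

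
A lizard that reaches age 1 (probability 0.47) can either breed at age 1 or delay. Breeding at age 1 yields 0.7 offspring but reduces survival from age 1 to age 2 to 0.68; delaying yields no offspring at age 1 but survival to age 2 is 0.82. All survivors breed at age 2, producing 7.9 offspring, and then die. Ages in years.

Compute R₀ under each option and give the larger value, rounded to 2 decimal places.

3.04

breed at age 1: R₀ = 0.47 × (0.7 + 0.68 × 7.9) = 0.47 × 6.0720 = 2.8538
delay to age 2: R₀ = 0.47 × (0.82 × 7.9) = 0.47 × 6.4780 = 3.0447
Higher: delay to age 2 (3.0447).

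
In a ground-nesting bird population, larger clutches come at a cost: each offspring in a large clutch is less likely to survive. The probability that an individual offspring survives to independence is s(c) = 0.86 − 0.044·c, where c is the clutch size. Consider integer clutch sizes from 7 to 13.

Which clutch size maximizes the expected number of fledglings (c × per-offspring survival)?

Expected fledglings = c × s(c):
  c=7: 7 × 0.552 = 3.864
  c=8: 8 × 0.508 = 4.064
  c=9: 9 × 0.464 = 4.176
  c=10: 10 × 0.420 = 4.200
  c=11: 11 × 0.376 = 4.136
  c=12: 12 × 0.332 = 3.984
  c=13: 13 × 0.288 = 3.744
Maximum at c = 10 (4.200 fledglings).

10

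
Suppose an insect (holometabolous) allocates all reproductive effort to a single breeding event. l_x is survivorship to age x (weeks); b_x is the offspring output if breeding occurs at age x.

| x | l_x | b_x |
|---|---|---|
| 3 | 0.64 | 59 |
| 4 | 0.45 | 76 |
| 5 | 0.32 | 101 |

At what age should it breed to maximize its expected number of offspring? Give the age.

Expected offspring if breeding at age x = l_x × b_x:
  age 3: 0.64 × 59 = 37.760
  age 4: 0.45 × 76 = 34.200
  age 5: 0.32 × 101 = 32.320
Maximum at age 3 (37.760).

3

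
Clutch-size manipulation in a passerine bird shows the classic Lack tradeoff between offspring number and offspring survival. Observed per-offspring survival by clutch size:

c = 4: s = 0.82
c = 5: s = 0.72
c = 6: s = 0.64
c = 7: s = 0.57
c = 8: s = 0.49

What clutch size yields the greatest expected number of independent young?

Expected independent young = c × s(c):
  c=4: 4 × 0.82 = 3.280
  c=5: 5 × 0.72 = 3.600
  c=6: 6 × 0.64 = 3.840
  c=7: 7 × 0.57 = 3.990
  c=8: 8 × 0.49 = 3.920
Maximum at c = 7 (3.990 independent young).

7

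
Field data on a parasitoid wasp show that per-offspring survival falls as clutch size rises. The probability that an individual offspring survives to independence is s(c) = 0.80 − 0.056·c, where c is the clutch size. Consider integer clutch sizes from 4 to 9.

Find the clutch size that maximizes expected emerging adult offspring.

Expected emerging adult offspring = c × s(c):
  c=4: 4 × 0.576 = 2.304
  c=5: 5 × 0.520 = 2.600
  c=6: 6 × 0.464 = 2.784
  c=7: 7 × 0.408 = 2.856
  c=8: 8 × 0.352 = 2.816
  c=9: 9 × 0.296 = 2.664
Maximum at c = 7 (2.856 emerging adult offspring).

7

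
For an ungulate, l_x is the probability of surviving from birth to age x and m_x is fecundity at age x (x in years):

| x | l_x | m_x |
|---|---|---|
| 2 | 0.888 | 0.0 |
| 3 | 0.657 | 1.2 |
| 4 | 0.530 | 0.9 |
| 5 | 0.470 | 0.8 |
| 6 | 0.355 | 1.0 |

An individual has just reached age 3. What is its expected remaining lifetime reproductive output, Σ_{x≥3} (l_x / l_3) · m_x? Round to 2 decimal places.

l_3 = 0.657. Conditional survival from age 3 to x is l_x / l_3.
  x=3: (0.657/0.657) × 1.2 = 1.2000
  x=4: (0.530/0.657) × 0.9 = 0.7260
  x=5: (0.470/0.657) × 0.8 = 0.5723
  x=6: (0.355/0.657) × 1.0 = 0.5403
Sum = 1.2000 + 0.7260 + 0.5723 + 0.5403 = 3.0387

3.04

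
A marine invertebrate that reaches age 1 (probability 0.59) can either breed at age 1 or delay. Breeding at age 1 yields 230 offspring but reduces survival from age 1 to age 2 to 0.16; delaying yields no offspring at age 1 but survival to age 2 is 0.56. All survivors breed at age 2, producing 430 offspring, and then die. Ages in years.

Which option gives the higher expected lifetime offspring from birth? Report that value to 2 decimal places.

breed at age 1: R₀ = 0.59 × (230 + 0.16 × 430) = 0.59 × 298.8000 = 176.2920
delay to age 2: R₀ = 0.59 × (0.56 × 430) = 0.59 × 240.8000 = 142.0720
Higher: breed at age 1 (176.2920).

176.29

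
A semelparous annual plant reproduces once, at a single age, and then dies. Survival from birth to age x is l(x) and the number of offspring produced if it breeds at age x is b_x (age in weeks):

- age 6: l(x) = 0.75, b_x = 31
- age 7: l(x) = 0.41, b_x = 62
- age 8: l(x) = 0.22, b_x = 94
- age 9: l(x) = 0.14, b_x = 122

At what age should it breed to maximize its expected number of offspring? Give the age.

7

Expected offspring if breeding at age x = l(x) × b_x:
  age 6: 0.75 × 31 = 23.250
  age 7: 0.41 × 62 = 25.420
  age 8: 0.22 × 94 = 20.680
  age 9: 0.14 × 122 = 17.080
Maximum at age 7 (25.420).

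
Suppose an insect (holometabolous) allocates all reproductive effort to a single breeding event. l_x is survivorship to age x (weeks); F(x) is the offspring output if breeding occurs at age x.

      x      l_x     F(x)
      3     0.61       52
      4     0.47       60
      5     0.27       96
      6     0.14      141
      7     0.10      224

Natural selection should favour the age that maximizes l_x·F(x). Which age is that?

Expected offspring if breeding at age x = l_x × F(x):
  age 3: 0.61 × 52 = 31.720
  age 4: 0.47 × 60 = 28.200
  age 5: 0.27 × 96 = 25.920
  age 6: 0.14 × 141 = 19.740
  age 7: 0.10 × 224 = 22.400
Maximum at age 3 (31.720).

3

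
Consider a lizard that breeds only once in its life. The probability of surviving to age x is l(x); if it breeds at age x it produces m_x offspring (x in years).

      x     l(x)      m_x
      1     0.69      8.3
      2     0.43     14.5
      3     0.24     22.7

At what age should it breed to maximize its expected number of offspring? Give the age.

Expected offspring if breeding at age x = l(x) × m_x:
  age 1: 0.69 × 8.3 = 5.727
  age 2: 0.43 × 14.5 = 6.235
  age 3: 0.24 × 22.7 = 5.448
Maximum at age 2 (6.235).

2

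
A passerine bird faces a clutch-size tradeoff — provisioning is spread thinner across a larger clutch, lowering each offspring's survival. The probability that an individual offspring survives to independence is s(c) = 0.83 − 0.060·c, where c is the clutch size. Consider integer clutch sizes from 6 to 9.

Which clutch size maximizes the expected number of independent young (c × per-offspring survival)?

7

Expected independent young = c × s(c):
  c=6: 6 × 0.470 = 2.820
  c=7: 7 × 0.410 = 2.870
  c=8: 8 × 0.350 = 2.800
  c=9: 9 × 0.290 = 2.610
Maximum at c = 7 (2.870 independent young).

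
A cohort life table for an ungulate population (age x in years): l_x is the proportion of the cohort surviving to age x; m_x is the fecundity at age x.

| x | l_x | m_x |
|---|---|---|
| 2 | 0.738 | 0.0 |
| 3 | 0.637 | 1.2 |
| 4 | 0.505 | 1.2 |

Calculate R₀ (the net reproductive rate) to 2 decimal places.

1.37

R₀ = Σ l_x m_x:
  age 2: 0.738 × 0.0 = 0.0000
  age 3: 0.637 × 1.2 = 0.7644
  age 4: 0.505 × 1.2 = 0.6060
R₀ = 0.0000 + 0.7644 + 0.6060 = 1.3704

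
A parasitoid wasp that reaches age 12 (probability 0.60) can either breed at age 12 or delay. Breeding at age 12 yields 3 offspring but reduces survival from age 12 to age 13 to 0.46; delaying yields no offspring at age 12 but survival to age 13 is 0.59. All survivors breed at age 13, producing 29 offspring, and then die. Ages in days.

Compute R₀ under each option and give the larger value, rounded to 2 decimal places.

breed at age 12: R₀ = 0.60 × (3 + 0.46 × 29) = 0.60 × 16.3400 = 9.8040
delay to age 13: R₀ = 0.60 × (0.59 × 29) = 0.60 × 17.1100 = 10.2660
Higher: delay to age 13 (10.2660).

10.27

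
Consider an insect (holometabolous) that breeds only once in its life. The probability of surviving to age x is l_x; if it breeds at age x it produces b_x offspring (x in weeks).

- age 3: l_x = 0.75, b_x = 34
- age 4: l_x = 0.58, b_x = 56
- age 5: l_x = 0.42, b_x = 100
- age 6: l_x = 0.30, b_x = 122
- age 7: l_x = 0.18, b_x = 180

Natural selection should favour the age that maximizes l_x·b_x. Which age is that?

Expected offspring if breeding at age x = l_x × b_x:
  age 3: 0.75 × 34 = 25.500
  age 4: 0.58 × 56 = 32.480
  age 5: 0.42 × 100 = 42.000
  age 6: 0.30 × 122 = 36.600
  age 7: 0.18 × 180 = 32.400
Maximum at age 5 (42.000).

5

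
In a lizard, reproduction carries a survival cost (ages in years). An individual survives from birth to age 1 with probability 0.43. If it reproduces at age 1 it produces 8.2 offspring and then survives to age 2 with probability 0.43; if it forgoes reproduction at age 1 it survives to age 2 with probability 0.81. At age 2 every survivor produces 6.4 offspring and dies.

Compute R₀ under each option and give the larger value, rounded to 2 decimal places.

breed at age 1: R₀ = 0.43 × (8.2 + 0.43 × 6.4) = 0.43 × 10.9520 = 4.7094
delay to age 2: R₀ = 0.43 × (0.81 × 6.4) = 0.43 × 5.1840 = 2.2291
Higher: breed at age 1 (4.7094).

4.71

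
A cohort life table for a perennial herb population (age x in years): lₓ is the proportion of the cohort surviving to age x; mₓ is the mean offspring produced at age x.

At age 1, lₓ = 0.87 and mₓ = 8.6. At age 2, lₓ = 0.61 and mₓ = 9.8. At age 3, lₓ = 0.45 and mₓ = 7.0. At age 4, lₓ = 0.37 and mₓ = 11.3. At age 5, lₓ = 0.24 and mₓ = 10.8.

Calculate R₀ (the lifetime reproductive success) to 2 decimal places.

R₀ = Σ lₓ mₓ:
  age 1: 0.87 × 8.6 = 7.4820
  age 2: 0.61 × 9.8 = 5.9780
  age 3: 0.45 × 7.0 = 3.1500
  age 4: 0.37 × 11.3 = 4.1810
  age 5: 0.24 × 10.8 = 2.5920
R₀ = 7.4820 + 5.9780 + 3.1500 + 4.1810 + 2.5920 = 23.3830

23.38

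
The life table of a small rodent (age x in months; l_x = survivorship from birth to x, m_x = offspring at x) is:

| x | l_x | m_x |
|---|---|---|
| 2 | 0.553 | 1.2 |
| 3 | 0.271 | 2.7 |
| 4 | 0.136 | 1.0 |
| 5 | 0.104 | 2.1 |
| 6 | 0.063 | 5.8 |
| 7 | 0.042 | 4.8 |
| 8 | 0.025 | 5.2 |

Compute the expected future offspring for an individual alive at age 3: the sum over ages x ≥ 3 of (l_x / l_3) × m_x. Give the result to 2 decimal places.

l_3 = 0.271. Conditional survival from age 3 to x is l_x / l_3.
  x=3: (0.271/0.271) × 2.7 = 2.7000
  x=4: (0.136/0.271) × 1.0 = 0.5018
  x=5: (0.104/0.271) × 2.1 = 0.8059
  x=6: (0.063/0.271) × 5.8 = 1.3483
  x=7: (0.042/0.271) × 4.8 = 0.7439
  x=8: (0.025/0.271) × 5.2 = 0.4797
Sum = 2.7000 + 0.5018 + 0.8059 + 1.3483 + 0.7439 + 0.4797 = 6.5797

6.58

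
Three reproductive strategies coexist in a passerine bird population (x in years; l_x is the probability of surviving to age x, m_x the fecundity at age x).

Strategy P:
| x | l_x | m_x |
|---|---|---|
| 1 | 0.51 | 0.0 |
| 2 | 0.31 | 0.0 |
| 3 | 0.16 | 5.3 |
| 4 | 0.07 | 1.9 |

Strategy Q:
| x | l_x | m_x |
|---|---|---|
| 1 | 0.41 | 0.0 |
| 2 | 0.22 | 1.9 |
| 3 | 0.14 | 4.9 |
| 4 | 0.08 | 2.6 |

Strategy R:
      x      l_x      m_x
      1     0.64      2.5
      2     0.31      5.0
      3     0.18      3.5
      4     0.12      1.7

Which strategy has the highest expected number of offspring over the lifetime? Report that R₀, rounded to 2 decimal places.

Strategy P: R₀ = 0.51×0.0 + 0.31×0.0 + 0.16×5.3 + 0.07×1.9 = 0.9810
Strategy Q: R₀ = 0.41×0.0 + 0.22×1.9 + 0.14×4.9 + 0.08×2.6 = 1.3120
Strategy R: R₀ = 0.64×2.5 + 0.31×5.0 + 0.18×3.5 + 0.12×1.7 = 3.9840
Highest R₀: strategy R with 3.9840.

3.98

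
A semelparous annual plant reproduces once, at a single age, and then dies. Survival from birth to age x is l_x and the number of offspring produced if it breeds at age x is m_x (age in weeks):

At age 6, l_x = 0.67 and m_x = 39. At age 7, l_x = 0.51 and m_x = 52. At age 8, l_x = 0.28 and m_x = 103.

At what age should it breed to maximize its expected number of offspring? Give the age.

8

Expected offspring if breeding at age x = l_x × m_x:
  age 6: 0.67 × 39 = 26.130
  age 7: 0.51 × 52 = 26.520
  age 8: 0.28 × 103 = 28.840
Maximum at age 8 (28.840).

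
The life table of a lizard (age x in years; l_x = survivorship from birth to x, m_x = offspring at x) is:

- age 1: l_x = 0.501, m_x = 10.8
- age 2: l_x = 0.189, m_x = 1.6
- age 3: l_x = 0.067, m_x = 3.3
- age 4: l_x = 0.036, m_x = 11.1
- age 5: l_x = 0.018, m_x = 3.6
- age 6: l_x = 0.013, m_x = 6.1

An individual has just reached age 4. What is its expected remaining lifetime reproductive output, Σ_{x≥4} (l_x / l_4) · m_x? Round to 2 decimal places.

15.10

l_4 = 0.036. Conditional survival from age 4 to x is l_x / l_4.
  x=4: (0.036/0.036) × 11.1 = 11.1000
  x=5: (0.018/0.036) × 3.6 = 1.8000
  x=6: (0.013/0.036) × 6.1 = 2.2028
Sum = 11.1000 + 1.8000 + 2.2028 = 15.1028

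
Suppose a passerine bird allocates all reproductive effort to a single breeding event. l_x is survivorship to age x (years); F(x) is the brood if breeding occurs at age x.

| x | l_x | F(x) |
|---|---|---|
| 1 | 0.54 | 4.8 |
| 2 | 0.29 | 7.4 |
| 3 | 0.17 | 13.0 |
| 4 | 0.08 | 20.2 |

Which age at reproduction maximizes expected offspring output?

Expected offspring if breeding at age x = l_x × F(x):
  age 1: 0.54 × 4.8 = 2.592
  age 2: 0.29 × 7.4 = 2.146
  age 3: 0.17 × 13.0 = 2.210
  age 4: 0.08 × 20.2 = 1.616
Maximum at age 1 (2.592).

1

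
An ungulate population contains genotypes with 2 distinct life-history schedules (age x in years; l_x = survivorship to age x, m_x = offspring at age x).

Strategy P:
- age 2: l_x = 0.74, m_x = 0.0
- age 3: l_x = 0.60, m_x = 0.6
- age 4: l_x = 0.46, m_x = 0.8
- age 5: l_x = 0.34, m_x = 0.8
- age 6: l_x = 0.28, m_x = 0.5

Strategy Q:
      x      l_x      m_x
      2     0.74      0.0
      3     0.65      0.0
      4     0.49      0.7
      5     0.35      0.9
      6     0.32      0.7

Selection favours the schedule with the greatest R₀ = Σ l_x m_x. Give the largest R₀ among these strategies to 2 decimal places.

1.14

Strategy P: R₀ = 0.74×0.0 + 0.60×0.6 + 0.46×0.8 + 0.34×0.8 + 0.28×0.5 = 1.1400
Strategy Q: R₀ = 0.74×0.0 + 0.65×0.0 + 0.49×0.7 + 0.35×0.9 + 0.32×0.7 = 0.8820
Highest R₀: strategy P with 1.1400.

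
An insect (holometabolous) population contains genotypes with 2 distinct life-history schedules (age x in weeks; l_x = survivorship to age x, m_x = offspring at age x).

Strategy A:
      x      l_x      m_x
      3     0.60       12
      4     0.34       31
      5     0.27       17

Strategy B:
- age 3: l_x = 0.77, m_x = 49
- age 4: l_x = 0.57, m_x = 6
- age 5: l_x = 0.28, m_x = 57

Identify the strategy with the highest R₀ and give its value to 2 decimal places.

Strategy A: R₀ = 0.60×12 + 0.34×31 + 0.27×17 = 22.3300
Strategy B: R₀ = 0.77×49 + 0.57×6 + 0.28×57 = 57.1100
Highest R₀: strategy B with 57.1100.

57.11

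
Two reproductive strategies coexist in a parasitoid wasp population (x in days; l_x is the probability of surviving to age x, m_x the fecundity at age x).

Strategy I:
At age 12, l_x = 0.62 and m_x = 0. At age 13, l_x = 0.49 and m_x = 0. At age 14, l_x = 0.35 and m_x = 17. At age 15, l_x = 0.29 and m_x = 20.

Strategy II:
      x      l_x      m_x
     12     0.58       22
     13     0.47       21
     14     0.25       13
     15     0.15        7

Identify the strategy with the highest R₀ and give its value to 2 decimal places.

Strategy I: R₀ = 0.62×0 + 0.49×0 + 0.35×17 + 0.29×20 = 11.7500
Strategy II: R₀ = 0.58×22 + 0.47×21 + 0.25×13 + 0.15×7 = 26.9300
Highest R₀: strategy II with 26.9300.

26.93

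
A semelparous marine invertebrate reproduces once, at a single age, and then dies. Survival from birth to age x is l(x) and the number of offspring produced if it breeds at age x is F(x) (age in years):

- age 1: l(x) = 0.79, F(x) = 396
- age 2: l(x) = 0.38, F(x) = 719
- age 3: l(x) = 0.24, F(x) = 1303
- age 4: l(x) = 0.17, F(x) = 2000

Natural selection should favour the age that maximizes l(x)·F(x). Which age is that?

Expected offspring if breeding at age x = l(x) × F(x):
  age 1: 0.79 × 396 = 312.840
  age 2: 0.38 × 719 = 273.220
  age 3: 0.24 × 1303 = 312.720
  age 4: 0.17 × 2000 = 340.000
Maximum at age 4 (340.000).

4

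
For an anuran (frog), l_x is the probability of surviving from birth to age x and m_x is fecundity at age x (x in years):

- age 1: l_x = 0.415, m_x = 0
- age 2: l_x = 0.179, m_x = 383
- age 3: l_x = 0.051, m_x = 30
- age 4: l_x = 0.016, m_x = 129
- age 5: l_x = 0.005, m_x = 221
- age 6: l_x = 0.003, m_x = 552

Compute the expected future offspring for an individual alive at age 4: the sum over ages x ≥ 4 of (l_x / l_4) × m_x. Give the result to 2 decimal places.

l_4 = 0.016. Conditional survival from age 4 to x is l_x / l_4.
  x=4: (0.016/0.016) × 129 = 129.0000
  x=5: (0.005/0.016) × 221 = 69.0625
  x=6: (0.003/0.016) × 552 = 103.5000
Sum = 129.0000 + 69.0625 + 103.5000 = 301.5625

301.56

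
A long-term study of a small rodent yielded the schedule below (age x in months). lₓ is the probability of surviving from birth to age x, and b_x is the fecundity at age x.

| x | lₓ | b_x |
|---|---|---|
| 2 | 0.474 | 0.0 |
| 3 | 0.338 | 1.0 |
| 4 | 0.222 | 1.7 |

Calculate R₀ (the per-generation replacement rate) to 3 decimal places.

R₀ = Σ lₓ b_x:
  age 2: 0.474 × 0.0 = 0.0000
  age 3: 0.338 × 1.0 = 0.3380
  age 4: 0.222 × 1.7 = 0.3774
R₀ = 0.0000 + 0.3380 + 0.3774 = 0.7154

0.715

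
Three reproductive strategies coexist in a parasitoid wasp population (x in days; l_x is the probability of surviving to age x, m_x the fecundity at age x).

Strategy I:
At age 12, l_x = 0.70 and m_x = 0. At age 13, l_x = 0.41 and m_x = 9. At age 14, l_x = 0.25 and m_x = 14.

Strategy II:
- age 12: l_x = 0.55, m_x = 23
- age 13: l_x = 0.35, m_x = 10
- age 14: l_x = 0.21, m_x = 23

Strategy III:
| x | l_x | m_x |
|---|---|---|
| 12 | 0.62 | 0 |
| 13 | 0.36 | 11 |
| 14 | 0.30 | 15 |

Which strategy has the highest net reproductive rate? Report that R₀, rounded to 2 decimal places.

20.98

Strategy I: R₀ = 0.70×0 + 0.41×9 + 0.25×14 = 7.1900
Strategy II: R₀ = 0.55×23 + 0.35×10 + 0.21×23 = 20.9800
Strategy III: R₀ = 0.62×0 + 0.36×11 + 0.30×15 = 8.4600
Highest R₀: strategy II with 20.9800.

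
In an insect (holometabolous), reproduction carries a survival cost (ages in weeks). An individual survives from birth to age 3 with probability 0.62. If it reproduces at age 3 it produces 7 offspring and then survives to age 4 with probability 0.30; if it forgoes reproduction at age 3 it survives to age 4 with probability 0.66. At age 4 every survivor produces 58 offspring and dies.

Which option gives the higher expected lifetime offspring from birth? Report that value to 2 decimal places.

breed at age 3: R₀ = 0.62 × (7 + 0.30 × 58) = 0.62 × 24.4000 = 15.1280
delay to age 4: R₀ = 0.62 × (0.66 × 58) = 0.62 × 38.2800 = 23.7336
Higher: delay to age 4 (23.7336).

23.73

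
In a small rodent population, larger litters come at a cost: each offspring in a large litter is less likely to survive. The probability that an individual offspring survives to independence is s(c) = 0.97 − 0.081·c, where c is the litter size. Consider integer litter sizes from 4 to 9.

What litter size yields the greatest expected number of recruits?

Expected recruits = c × s(c):
  c=4: 4 × 0.646 = 2.584
  c=5: 5 × 0.565 = 2.825
  c=6: 6 × 0.484 = 2.904
  c=7: 7 × 0.403 = 2.821
  c=8: 8 × 0.322 = 2.576
  c=9: 9 × 0.241 = 2.169
Maximum at c = 6 (2.904 recruits).

6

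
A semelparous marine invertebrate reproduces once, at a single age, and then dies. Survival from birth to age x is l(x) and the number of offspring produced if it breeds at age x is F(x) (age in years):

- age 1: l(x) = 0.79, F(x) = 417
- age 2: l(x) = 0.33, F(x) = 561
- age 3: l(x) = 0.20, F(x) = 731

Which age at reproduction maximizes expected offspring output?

Expected offspring if breeding at age x = l(x) × F(x):
  age 1: 0.79 × 417 = 329.430
  age 2: 0.33 × 561 = 185.130
  age 3: 0.20 × 731 = 146.200
Maximum at age 1 (329.430).

1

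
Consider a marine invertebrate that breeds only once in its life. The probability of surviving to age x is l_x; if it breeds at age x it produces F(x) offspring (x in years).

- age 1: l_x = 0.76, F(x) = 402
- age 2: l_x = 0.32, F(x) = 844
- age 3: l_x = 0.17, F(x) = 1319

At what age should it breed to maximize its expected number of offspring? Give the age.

Expected offspring if breeding at age x = l_x × F(x):
  age 1: 0.76 × 402 = 305.520
  age 2: 0.32 × 844 = 270.080
  age 3: 0.17 × 1319 = 224.230
Maximum at age 1 (305.520).

1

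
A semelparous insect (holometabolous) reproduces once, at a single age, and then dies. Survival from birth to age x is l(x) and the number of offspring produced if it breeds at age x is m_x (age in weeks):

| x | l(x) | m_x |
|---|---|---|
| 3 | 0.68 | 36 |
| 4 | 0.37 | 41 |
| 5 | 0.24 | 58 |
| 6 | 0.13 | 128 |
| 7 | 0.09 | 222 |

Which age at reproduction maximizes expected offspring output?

Expected offspring if breeding at age x = l(x) × m_x:
  age 3: 0.68 × 36 = 24.480
  age 4: 0.37 × 41 = 15.170
  age 5: 0.24 × 58 = 13.920
  age 6: 0.13 × 128 = 16.640
  age 7: 0.09 × 222 = 19.980
Maximum at age 3 (24.480).

3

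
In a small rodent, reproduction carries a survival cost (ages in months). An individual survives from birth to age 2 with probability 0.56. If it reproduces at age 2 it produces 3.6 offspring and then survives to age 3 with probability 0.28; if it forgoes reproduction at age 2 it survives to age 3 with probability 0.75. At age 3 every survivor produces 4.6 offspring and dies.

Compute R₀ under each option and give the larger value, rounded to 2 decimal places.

breed at age 2: R₀ = 0.56 × (3.6 + 0.28 × 4.6) = 0.56 × 4.8880 = 2.7373
delay to age 3: R₀ = 0.56 × (0.75 × 4.6) = 0.56 × 3.4500 = 1.9320
Higher: breed at age 2 (2.7373).

2.74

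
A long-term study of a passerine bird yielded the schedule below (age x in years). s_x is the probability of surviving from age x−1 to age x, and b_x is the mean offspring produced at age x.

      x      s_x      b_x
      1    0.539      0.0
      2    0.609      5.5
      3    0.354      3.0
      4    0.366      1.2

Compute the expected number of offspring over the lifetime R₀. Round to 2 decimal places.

Survivorship from birth: l_x = s_1·s_2·…·s_x.
  l_1 = 0.53900
  l_2 = 0.32825
  l_3 = 0.11620
  l_4 = 0.04253
R₀ = Σ l_x b_x:
  age 1: 0.53900 × 0.0 = 0.0000
  age 2: 0.32825 × 5.5 = 1.8054
  age 3: 0.11620 × 3.0 = 0.3486
  age 4: 0.04253 × 1.2 = 0.0510
R₀ = 0.0000 + 1.8054 + 0.3486 + 0.0510 = 2.2050

2.21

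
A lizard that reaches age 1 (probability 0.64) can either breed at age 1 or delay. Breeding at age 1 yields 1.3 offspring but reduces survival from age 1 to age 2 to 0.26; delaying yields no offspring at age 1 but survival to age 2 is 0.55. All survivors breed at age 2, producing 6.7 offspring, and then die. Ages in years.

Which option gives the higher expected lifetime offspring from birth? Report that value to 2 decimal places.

2.36

breed at age 1: R₀ = 0.64 × (1.3 + 0.26 × 6.7) = 0.64 × 3.0420 = 1.9469
delay to age 2: R₀ = 0.64 × (0.55 × 6.7) = 0.64 × 3.6850 = 2.3584
Higher: delay to age 2 (2.3584).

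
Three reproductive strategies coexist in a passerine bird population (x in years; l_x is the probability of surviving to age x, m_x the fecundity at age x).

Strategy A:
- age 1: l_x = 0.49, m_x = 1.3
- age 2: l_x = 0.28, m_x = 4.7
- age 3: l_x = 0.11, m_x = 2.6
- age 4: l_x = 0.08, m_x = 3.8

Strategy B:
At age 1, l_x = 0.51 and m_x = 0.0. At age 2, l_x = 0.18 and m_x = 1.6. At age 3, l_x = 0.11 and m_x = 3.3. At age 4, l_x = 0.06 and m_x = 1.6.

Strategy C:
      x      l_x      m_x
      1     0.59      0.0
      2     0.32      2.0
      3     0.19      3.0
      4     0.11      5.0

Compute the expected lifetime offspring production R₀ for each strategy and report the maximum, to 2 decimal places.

Strategy A: R₀ = 0.49×1.3 + 0.28×4.7 + 0.11×2.6 + 0.08×3.8 = 2.5430
Strategy B: R₀ = 0.51×0.0 + 0.18×1.6 + 0.11×3.3 + 0.06×1.6 = 0.7470
Strategy C: R₀ = 0.59×0.0 + 0.32×2.0 + 0.19×3.0 + 0.11×5.0 = 1.7600
Highest R₀: strategy A with 2.5430.

2.54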